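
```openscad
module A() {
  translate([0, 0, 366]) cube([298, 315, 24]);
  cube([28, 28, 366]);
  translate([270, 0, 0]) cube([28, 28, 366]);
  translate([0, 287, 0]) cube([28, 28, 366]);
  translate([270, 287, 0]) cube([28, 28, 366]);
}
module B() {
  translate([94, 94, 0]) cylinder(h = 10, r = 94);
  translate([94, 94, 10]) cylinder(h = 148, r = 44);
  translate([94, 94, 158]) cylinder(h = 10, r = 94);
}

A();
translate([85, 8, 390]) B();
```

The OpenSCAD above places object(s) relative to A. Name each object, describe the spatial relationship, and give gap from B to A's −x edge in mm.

The spool's min-x is at 85; the stool's min-x is 0; gap = 85 mm.

A is a stool. B is a spool. The spool is on top of the stool. The gap from the spool to the stool's −x edge is 85 mm.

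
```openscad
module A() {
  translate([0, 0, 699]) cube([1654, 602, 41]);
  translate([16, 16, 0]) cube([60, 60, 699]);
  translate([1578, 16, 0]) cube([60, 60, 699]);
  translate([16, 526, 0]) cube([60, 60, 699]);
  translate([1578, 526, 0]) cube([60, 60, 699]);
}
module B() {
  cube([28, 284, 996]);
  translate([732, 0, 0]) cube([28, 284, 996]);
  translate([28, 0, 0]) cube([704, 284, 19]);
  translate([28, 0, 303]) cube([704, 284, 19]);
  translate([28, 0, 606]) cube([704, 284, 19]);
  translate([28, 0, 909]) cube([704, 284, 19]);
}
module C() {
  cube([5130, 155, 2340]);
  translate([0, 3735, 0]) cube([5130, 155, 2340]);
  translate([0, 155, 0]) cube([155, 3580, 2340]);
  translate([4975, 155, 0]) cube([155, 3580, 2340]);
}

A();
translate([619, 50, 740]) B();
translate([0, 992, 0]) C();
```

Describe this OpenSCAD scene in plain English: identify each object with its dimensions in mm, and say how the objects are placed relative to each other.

A is a rectangular dining table. The top is 1654×602×41 mm with its upper surface at z = 740 mm. It stands on four 60×60 mm square legs, each inset 16 mm from the nearest pair of top edges, running from the floor to the underside of the top.

B is a bookshelf 760 mm wide overall, 284 mm deep and 996 mm tall. The two sides are 28 mm thick vertical panels. 4 horizontal shelves of 19 mm thickness span between the inner faces of the sides; the lowest shelf sits on the floor and shelves are stacked with a clear vertical gap of 284 mm between each pair.

C is a box-shaped house frame (walls only): outside footprint 5130×3890 mm, wall height 2340 mm, wall thickness 155 mm. The two y-facing walls run the full x-width; the two x-facing walls fit between the inner faces of the y-facing walls.

The bookshelf is on top of the table. The house frame is on the floor beside the table on its +y side.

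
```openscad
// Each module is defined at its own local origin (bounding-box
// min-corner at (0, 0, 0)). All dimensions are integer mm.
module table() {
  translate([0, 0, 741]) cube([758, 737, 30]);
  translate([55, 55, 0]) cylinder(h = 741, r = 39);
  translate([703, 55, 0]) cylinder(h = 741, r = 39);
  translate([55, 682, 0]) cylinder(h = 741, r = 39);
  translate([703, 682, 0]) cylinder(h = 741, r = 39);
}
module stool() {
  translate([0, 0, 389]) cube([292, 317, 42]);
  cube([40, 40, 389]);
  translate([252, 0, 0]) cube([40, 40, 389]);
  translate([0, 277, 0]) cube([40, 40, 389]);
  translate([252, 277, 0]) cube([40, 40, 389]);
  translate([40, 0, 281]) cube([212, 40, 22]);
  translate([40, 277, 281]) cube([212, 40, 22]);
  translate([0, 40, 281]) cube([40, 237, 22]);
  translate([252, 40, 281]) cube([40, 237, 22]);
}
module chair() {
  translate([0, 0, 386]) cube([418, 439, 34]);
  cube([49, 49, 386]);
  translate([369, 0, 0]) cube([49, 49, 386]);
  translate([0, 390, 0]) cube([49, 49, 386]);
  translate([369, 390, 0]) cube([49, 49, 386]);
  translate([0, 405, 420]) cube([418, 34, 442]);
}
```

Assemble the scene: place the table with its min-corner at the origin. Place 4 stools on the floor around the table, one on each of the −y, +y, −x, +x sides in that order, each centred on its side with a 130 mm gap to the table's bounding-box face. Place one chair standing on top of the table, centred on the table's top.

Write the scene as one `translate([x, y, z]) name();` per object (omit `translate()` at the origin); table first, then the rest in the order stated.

table();
translate([233, -447, 0]) stool();
translate([233, 867, 0]) stool();
translate([-422, 210, 0]) stool();
translate([888, 210, 0]) stool();
translate([170, 149, 771]) chair();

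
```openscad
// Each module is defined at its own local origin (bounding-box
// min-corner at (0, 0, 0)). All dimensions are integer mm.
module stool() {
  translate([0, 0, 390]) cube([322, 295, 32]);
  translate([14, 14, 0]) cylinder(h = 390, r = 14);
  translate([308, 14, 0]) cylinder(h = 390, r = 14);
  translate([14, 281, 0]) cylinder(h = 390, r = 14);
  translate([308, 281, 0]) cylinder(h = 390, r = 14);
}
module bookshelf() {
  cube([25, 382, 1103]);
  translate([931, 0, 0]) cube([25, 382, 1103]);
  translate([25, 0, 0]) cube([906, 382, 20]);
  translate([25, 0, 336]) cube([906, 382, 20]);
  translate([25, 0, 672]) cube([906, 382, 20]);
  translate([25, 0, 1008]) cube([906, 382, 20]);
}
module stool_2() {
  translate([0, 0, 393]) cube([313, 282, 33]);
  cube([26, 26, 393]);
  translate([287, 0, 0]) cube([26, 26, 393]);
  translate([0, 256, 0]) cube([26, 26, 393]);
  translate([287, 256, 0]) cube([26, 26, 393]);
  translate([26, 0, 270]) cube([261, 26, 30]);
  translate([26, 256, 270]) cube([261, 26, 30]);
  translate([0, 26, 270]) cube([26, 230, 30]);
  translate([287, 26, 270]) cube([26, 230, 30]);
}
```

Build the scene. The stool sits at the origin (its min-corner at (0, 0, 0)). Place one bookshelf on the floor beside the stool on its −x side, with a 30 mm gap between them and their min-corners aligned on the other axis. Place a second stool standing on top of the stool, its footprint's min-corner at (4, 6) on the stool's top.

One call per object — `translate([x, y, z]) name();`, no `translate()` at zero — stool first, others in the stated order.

stool();
translate([-986, 0, 0]) bookshelf();
translate([4, 6, 422]) stool_2();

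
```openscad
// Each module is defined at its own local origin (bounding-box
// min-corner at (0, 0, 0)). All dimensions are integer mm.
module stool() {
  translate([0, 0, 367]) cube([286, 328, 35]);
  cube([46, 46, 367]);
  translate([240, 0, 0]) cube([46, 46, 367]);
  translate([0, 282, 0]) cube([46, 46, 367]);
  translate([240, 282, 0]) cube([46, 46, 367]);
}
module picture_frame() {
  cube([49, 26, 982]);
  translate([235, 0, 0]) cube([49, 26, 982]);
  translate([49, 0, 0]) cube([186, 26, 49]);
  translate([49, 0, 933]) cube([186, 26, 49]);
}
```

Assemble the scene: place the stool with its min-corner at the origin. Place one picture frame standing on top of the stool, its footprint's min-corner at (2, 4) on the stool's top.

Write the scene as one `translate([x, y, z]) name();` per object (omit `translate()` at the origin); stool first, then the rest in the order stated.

stool();
translate([2, 4, 402]) picture_frame();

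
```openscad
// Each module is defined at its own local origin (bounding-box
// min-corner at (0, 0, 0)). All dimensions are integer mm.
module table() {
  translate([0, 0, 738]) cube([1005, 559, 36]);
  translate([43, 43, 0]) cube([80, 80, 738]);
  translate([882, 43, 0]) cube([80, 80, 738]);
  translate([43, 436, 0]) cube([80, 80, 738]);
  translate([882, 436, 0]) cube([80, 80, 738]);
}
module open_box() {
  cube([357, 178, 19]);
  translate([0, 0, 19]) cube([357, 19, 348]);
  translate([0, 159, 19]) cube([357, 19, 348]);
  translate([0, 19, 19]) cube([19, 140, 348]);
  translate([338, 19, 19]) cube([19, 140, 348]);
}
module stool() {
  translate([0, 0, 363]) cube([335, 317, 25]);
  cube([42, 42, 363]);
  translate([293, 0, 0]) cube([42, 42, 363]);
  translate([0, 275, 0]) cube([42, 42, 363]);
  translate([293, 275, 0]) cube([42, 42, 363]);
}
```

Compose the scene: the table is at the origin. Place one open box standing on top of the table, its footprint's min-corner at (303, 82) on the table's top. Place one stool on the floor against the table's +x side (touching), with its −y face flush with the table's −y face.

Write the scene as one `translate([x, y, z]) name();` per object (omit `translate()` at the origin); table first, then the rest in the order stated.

table();
translate([303, 82, 774]) open_box();
translate([1005, 0, 0]) stool();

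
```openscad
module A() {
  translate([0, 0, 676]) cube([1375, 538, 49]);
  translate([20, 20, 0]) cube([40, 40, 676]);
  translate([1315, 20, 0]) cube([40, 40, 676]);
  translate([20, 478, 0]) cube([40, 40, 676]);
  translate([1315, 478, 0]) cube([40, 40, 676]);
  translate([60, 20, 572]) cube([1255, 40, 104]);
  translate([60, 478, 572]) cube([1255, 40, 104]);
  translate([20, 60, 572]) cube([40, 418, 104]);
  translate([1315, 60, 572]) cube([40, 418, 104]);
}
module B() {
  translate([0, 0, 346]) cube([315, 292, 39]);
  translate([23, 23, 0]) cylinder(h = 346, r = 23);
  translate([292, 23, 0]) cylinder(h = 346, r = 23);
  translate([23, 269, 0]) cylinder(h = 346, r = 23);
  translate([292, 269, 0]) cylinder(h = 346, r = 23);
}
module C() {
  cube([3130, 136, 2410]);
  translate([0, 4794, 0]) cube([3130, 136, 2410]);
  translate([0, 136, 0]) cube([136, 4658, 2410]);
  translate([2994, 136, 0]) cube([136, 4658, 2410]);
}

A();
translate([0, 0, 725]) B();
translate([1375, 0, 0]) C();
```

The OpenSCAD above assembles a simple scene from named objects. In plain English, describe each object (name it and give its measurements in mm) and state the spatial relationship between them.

A is a table with a 1375×538 mm rectangular top, 49 mm thick, top surface at z = 725 mm, supported by four 40×40 mm square legs, each inset 20 mm from the nearest pair of top edges, running from the floor. Four apron rails, 40 mm thick and 104 mm tall, run between adjacent legs with their top edges flush with the underside of the top and their outer faces flush with the legs' outer faces.

B is a four-legged stool. The seat is 315×292 mm, 39 mm thick, top at z = 385 mm. It stands on four round legs, each 46 mm in diameter, from z = 0 to the seat underside, each leg's axis is inset half a diameter from the nearest pair of seat edges (so the leg's bounding box is flush with the corner).

C is the wall frame of a small rectangular building: four walls, each 2410 mm tall and 136 mm thick, enclosing a footprint 3130 mm (x) by 4930 mm (y) outside-to-outside, with no floor or roof. The front and back walls (the −y and +y sides) span the full width; the two side walls fit between them.

The stool is on top of the table. The house frame is against the table's +x side, with their −y faces flush.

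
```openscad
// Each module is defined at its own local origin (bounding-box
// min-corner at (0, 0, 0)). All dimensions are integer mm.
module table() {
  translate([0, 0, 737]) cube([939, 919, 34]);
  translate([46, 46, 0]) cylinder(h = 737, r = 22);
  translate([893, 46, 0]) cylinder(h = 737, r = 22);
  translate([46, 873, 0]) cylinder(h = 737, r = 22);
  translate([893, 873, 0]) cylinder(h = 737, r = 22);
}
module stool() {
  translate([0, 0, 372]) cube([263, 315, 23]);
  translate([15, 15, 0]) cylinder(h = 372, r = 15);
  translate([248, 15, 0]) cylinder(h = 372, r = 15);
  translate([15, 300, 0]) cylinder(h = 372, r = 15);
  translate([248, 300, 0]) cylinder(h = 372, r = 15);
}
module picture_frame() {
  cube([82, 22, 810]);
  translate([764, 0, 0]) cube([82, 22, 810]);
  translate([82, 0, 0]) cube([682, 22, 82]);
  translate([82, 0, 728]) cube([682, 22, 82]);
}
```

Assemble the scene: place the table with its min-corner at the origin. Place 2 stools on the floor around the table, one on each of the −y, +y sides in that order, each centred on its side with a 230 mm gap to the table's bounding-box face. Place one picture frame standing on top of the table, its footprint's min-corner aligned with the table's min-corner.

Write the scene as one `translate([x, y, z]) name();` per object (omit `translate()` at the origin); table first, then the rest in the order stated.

table();
translate([338, -545, 0]) stool();
translate([338, 1149, 0]) stool();
translate([0, 0, 771]) picture_frame();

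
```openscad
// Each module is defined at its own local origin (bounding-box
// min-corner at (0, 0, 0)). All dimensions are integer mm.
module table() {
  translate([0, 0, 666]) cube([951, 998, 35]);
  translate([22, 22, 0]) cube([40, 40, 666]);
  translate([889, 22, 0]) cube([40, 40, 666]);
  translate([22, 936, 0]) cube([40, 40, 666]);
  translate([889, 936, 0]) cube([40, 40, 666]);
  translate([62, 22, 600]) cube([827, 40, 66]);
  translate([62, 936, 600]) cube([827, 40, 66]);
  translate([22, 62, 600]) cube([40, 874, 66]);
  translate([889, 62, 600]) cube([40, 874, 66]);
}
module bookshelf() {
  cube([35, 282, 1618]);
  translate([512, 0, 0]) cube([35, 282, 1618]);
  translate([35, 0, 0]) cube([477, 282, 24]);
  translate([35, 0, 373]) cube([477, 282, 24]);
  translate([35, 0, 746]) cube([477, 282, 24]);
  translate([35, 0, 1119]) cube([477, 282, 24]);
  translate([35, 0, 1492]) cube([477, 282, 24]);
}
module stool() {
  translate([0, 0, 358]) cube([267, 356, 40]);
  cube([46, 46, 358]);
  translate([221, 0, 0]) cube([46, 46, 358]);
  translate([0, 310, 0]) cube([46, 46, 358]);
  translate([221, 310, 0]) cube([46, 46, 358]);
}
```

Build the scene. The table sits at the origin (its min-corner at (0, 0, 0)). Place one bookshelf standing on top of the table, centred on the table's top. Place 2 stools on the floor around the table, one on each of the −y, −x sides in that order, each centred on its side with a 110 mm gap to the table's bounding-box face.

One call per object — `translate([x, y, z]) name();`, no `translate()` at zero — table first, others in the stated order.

table();
translate([202, 358, 701]) bookshelf();
translate([342, -466, 0]) stool();
translate([-377, 321, 0]) stool();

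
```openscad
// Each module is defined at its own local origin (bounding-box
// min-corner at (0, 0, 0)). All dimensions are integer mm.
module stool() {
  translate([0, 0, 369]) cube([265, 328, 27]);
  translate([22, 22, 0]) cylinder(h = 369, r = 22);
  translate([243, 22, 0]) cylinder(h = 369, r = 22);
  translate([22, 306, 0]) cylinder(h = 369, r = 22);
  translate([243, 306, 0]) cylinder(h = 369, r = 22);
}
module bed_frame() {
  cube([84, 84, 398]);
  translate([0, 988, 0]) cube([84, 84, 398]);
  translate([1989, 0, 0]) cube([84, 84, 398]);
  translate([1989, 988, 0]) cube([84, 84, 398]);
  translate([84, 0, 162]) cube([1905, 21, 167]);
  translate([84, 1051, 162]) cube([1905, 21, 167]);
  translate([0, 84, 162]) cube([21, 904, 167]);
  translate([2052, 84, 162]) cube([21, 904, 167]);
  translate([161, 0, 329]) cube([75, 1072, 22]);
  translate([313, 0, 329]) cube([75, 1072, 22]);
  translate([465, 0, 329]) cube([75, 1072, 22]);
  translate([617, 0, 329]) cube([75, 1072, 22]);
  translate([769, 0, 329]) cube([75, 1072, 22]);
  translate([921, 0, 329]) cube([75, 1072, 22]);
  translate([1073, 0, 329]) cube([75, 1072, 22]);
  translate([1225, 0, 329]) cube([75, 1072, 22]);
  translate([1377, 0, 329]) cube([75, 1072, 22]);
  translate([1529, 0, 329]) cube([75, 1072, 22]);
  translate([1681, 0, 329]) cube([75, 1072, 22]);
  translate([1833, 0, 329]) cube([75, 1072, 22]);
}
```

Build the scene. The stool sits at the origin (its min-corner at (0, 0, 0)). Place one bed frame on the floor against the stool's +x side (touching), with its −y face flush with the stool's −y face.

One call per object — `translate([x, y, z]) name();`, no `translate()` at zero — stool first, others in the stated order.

stool();
translate([265, 0, 0]) bed_frame();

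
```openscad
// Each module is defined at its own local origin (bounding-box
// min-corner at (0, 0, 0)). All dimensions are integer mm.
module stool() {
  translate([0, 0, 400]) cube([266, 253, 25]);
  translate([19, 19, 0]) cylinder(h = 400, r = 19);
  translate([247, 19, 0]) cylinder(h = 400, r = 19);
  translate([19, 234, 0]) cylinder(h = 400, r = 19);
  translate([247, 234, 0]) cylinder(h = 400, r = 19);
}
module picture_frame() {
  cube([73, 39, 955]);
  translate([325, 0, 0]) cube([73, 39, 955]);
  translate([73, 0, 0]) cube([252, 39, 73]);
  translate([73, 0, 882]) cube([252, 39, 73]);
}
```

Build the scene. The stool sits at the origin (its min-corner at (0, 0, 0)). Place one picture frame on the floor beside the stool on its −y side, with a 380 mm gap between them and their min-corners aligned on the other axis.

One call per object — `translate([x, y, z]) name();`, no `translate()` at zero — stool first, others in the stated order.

stool();
translate([0, -419, 0]) picture_frame();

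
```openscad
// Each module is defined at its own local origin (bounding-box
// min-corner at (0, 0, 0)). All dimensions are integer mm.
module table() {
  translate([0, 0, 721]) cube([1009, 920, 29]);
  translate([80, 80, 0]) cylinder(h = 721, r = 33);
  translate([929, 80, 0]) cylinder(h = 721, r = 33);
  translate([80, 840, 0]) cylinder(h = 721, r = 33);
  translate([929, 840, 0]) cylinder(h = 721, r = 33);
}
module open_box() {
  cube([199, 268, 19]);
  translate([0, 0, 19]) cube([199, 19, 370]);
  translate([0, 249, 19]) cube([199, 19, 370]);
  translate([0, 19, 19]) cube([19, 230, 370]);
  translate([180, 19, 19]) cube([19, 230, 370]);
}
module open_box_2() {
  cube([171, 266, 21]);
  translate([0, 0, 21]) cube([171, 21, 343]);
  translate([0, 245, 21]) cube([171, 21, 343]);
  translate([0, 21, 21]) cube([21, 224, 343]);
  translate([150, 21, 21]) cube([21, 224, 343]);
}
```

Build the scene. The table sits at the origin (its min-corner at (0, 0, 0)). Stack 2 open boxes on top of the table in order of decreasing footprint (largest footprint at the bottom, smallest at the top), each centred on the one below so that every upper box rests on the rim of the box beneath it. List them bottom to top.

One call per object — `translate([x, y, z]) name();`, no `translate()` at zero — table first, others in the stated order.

table();
translate([405, 326, 750]) open_box();
translate([419, 327, 1139]) open_box_2();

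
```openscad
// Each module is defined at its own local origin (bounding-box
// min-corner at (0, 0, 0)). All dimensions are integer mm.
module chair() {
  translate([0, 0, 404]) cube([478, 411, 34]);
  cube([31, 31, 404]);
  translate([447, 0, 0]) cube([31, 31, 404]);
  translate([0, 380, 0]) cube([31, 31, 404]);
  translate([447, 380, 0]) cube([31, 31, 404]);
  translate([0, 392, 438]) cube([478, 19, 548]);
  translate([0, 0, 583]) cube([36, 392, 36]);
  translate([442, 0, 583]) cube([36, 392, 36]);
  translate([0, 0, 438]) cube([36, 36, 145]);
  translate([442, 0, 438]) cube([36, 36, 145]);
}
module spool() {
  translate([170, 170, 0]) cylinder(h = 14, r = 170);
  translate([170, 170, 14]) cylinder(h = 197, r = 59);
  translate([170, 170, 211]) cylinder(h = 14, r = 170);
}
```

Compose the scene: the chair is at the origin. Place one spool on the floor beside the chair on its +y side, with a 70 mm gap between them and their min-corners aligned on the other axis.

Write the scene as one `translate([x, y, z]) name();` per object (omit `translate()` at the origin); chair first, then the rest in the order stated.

chair();
translate([0, 481, 0]) spool();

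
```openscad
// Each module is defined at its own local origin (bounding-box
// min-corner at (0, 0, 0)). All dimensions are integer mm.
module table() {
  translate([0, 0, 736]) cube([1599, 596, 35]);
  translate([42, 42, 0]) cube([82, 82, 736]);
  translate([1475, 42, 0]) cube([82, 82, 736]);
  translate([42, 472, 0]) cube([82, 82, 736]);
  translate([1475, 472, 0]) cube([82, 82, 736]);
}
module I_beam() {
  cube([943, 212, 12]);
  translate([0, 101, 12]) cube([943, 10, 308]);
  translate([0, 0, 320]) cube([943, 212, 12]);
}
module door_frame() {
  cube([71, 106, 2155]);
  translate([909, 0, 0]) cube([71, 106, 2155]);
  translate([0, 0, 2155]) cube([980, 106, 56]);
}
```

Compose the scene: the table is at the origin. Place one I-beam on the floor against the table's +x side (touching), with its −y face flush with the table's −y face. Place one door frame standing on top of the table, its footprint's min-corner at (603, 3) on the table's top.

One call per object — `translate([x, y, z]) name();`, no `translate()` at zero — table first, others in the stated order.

table();
translate([1599, 0, 0]) I_beam();
translate([603, 3, 771]) door_frame();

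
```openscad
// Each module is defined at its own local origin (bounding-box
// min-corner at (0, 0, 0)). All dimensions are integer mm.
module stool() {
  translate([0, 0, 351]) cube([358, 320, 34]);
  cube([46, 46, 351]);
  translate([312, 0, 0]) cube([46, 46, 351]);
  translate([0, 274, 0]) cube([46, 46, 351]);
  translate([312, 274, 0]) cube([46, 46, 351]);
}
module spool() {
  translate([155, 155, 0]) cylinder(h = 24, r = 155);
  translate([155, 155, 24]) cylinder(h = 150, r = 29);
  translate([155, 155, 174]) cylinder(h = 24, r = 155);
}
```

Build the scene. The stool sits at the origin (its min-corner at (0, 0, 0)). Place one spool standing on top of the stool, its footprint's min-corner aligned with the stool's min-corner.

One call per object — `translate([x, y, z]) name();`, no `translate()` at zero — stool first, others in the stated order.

stool();
translate([0, 0, 385]) spool();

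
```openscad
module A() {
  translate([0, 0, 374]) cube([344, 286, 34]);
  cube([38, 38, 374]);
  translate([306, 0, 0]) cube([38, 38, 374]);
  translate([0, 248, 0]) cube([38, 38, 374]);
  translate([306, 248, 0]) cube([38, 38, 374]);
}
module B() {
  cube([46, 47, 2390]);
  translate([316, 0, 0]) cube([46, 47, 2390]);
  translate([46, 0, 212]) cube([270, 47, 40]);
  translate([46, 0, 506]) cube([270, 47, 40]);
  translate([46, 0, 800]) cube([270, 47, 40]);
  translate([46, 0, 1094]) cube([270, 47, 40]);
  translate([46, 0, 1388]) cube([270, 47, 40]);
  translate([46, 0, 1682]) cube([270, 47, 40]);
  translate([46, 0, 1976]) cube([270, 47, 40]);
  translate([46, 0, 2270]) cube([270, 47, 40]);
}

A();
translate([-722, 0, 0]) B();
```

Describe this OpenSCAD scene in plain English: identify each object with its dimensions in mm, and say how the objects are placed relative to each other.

A is a four-legged stool. The seat is 344×286 mm, 34 mm thick, top at z = 408 mm. It stands on four square legs, each 38×38 mm in cross-section, from z = 0 to the seat underside, each flush with a corner of the seat.

B is a wooden ladder with two side rails of 46×47 mm section and 2390 mm height, set 362 mm apart overall. Between them run 8 rectangular rungs (47 mm deep, 40 mm thick), front faces flush with the rails' −y face. The bottom of the first rung is 212 mm above the floor and each subsequent rung is 294 mm higher than the one below.

The ladder is on the floor beside the stool on its −x side.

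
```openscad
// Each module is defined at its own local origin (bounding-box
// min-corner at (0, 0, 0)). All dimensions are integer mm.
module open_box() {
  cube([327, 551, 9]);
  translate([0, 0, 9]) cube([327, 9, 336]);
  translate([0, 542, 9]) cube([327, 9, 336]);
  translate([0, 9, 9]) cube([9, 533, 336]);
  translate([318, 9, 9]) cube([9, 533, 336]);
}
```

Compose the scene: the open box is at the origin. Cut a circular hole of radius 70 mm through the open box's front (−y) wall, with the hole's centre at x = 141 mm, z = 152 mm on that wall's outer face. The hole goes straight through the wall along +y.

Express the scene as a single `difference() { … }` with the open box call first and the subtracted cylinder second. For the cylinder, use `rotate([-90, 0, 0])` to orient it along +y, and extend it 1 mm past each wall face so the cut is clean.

difference() {
  open_box();
  translate([141, -1, 152]) rotate([-90, 0, 0]) cylinder(h = 11, r = 70);
}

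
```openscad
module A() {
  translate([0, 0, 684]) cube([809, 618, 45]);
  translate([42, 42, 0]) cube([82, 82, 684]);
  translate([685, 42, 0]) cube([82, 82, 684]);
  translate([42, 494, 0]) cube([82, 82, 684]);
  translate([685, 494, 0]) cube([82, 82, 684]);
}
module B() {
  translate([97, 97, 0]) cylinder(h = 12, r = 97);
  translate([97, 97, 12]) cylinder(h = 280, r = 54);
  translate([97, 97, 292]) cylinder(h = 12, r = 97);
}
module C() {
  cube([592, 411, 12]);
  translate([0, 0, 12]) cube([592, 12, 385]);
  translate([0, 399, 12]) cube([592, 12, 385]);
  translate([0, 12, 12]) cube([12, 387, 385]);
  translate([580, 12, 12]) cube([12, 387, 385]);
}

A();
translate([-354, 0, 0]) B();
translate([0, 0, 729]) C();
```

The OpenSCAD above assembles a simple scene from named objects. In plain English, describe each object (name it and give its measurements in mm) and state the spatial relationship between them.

A is a rectangular dining table. The top is 809×618×45 mm with its upper surface at z = 729 mm. It stands on four 82×82 mm square legs, each inset 42 mm from the nearest pair of top edges, running from the floor to the underside of the top.

B is a spool: two coaxial disc flanges of radius 97 mm and thickness 12 mm, joined by a core cylinder of radius 54 mm and height 280 mm. The lower flange rests on z = 0 and the three cylinders share a vertical axis.

C is an open-topped rectangular box: outside dimensions 592×411×397 mm, with a uniform wall and base thickness of 12 mm. The base is a full 592×411 slab on the floor; four walls sit on top of the base. The front and back walls (the −y and +y sides) span the full width; the two side walls fit between them.

The spool is on the floor beside the table on its −x side. The open box is on top of the table.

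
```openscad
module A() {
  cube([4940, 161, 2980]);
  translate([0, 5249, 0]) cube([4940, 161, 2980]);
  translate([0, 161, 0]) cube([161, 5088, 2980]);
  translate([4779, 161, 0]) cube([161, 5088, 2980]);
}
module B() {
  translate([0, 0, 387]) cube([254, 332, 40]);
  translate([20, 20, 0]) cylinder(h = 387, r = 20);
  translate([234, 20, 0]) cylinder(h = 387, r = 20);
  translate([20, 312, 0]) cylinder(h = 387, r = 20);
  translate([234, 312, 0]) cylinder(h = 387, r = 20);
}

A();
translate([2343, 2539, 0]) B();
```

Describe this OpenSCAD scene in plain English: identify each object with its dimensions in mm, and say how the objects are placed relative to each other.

A is a box-shaped house frame (walls only): outside footprint 4940×5410 mm, wall height 2980 mm, wall thickness 161 mm. The two y-facing walls run the full x-width; the two x-facing walls fit between the inner faces of the y-facing walls.

B is a simple wooden stool: a rectangular seat 254 mm (x) by 332 mm (y), 40 mm thick, top face at z = 427 mm, on four round legs, each 40 mm in diameter. The legs rest on z = 0, each leg's axis is inset half a diameter from the nearest pair of seat edges (so the leg's bounding box is flush with the corner).

The stool sits inside the house frame, centred.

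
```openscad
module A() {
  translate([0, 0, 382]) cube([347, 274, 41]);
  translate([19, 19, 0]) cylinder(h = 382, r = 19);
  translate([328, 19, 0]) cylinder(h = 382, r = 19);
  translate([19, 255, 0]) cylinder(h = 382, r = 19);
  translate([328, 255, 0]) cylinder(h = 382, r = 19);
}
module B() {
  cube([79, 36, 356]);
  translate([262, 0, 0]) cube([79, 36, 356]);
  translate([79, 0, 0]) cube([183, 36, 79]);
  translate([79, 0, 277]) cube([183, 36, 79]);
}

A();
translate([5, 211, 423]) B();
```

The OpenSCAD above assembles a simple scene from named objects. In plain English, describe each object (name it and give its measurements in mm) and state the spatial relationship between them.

A is a four-legged stool. The seat is 347×274 mm, 41 mm thick, top at z = 423 mm. It stands on four round legs, each 38 mm in diameter, from z = 0 to the seat underside, each leg's axis is inset half a diameter from the nearest pair of seat edges (so the leg's bounding box is flush with the corner).

B is a rectangular picture frame lying in the x–z plane (depth along y). The opening is 183 mm wide (x) by 198 mm tall (z), surrounded by a border 79 mm wide on all four sides. The frame is 36 mm deep and is made of two full-height vertical stiles with two horizontal rails fitted between them.

The picture frame is on top of the stool.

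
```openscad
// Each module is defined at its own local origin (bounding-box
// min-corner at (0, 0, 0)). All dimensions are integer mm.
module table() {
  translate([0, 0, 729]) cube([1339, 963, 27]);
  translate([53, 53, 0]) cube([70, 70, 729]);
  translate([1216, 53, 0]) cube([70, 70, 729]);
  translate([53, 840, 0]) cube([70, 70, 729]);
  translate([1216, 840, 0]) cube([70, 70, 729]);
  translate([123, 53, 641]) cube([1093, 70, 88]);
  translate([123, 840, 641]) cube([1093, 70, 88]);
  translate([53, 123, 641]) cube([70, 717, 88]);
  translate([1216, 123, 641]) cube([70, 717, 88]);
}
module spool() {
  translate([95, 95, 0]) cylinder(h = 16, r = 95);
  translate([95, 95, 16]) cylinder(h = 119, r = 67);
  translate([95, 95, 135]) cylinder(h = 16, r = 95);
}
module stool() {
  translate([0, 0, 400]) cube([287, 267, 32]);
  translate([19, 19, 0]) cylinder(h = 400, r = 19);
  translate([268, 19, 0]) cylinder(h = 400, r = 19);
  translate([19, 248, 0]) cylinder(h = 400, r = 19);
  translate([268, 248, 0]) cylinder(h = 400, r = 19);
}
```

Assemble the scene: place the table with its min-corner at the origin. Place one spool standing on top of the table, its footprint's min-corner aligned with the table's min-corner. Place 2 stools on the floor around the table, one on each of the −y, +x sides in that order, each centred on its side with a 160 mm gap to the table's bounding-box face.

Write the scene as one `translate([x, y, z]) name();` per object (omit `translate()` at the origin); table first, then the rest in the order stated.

table();
translate([0, 0, 756]) spool();
translate([526, -427, 0]) stool();
translate([1499, 348, 0]) stool();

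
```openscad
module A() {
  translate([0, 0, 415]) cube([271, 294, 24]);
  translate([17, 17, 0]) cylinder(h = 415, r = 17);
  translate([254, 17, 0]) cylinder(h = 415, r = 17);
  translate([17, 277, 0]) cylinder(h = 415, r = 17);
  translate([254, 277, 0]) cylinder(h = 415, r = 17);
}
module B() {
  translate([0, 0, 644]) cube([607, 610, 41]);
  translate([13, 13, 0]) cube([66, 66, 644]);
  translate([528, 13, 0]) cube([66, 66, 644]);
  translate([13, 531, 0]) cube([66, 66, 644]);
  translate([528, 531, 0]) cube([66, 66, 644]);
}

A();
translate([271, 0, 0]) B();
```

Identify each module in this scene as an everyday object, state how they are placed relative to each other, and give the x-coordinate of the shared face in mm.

A is a stool. B is a table. The table is against the stool's +x side, with their −y faces flush. The x-coordinate of the shared face is 271 mm.

The stool's +x face and the table's −x face are both at x = 271 mm.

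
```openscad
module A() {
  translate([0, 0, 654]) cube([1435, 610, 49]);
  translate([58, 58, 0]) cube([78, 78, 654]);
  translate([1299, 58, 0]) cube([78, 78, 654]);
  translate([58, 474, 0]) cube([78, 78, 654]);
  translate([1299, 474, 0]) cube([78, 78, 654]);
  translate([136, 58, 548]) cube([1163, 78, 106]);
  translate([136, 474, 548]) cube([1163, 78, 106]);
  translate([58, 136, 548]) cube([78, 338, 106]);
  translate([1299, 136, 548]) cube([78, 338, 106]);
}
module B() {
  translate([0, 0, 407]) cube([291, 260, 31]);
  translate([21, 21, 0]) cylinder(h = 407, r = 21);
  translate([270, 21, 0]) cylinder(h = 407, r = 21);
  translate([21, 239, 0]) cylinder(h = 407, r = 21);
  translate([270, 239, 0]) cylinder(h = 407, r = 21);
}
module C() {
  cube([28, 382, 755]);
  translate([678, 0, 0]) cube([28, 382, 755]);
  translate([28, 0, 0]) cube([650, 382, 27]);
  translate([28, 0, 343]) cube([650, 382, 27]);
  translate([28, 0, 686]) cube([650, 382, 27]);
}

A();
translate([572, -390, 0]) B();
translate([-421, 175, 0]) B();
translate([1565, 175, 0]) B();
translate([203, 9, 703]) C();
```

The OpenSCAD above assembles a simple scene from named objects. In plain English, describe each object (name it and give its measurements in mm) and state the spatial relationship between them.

A is a table: top 1435 mm (x) × 610 mm (y), 49 mm thick, upper face at z = 703 mm, on four 78×78 mm square legs, each inset 58 mm from the nearest pair of top edges, running from z = 0 to the bottom of the top. Four apron rails, 78 mm thick and 106 mm tall, run between adjacent legs with their top edges flush with the underside of the top and their outer faces flush with the legs' outer faces.

B is a simple wooden stool: a rectangular seat 291 mm (x) by 260 mm (y), 31 mm thick, top face at z = 438 mm, on four round legs, each 42 mm in diameter. The legs rest on z = 0, each leg's axis is inset half a diameter from the nearest pair of seat edges (so the leg's bounding box is flush with the corner).

C is an open bookshelf. Two side panels, each 28 mm thick, 382 mm deep and 755 mm tall, stand 706 mm apart (outside-to-outside). Between them sit 3 shelves, each 27 mm thick and 382 mm deep, spanning the full gap between the sides. The bottom shelf rests on the floor (its underside at z = 0) and the clear gap between one shelf's top and the next shelf's underside is 316 mm.

Three stools sit around the table at the −y, −x, +x sides. The bookshelf is on top of the table.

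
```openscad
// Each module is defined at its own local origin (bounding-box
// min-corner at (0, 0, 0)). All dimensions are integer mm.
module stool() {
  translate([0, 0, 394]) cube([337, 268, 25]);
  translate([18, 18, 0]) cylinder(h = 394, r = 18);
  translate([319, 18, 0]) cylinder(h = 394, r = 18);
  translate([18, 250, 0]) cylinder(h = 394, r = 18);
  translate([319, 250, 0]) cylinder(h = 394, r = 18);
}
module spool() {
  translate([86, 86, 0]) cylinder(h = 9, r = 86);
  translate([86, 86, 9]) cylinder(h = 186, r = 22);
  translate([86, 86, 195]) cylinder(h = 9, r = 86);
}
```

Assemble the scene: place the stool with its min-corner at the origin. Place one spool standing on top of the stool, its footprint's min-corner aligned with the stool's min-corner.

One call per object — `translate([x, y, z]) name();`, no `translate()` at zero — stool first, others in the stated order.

stool();
translate([0, 0, 419]) spool();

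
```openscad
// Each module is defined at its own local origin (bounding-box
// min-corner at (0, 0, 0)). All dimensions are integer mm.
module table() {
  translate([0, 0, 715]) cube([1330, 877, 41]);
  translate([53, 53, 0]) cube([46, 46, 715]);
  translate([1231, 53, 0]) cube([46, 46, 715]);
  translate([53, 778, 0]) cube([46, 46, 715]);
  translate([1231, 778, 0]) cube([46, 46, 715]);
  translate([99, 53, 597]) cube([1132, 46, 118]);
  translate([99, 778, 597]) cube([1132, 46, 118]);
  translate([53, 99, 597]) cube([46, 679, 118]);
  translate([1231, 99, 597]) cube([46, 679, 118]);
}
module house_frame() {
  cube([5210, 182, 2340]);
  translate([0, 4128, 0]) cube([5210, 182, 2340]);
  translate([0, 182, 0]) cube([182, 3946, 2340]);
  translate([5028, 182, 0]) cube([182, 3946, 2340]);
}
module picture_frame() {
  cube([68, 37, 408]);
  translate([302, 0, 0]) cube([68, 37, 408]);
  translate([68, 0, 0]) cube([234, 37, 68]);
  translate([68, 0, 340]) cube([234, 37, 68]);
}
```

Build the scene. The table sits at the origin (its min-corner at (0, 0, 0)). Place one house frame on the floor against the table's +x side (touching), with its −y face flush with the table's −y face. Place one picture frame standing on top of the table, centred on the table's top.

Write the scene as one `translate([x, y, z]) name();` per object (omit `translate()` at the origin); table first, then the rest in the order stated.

table();
translate([1330, 0, 0]) house_frame();
translate([480, 420, 756]) picture_frame();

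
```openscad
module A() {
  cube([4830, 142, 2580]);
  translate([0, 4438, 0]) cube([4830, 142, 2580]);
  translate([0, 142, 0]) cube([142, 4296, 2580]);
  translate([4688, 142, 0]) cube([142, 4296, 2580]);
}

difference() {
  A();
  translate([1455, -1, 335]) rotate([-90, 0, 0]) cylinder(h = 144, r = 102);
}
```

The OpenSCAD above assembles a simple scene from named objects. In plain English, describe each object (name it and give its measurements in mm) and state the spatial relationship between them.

A is the wall frame of a small rectangular building: four walls, each 2580 mm tall and 142 mm thick, enclosing a footprint 4830 mm (x) by 4580 mm (y) outside-to-outside, with no floor or roof. The front and back walls (the −y and +y sides) span the full width; the two side walls fit between them.

The house frame has a circular hole of radius 102 mm through its front wall, centred at (x = 1455, z = 335).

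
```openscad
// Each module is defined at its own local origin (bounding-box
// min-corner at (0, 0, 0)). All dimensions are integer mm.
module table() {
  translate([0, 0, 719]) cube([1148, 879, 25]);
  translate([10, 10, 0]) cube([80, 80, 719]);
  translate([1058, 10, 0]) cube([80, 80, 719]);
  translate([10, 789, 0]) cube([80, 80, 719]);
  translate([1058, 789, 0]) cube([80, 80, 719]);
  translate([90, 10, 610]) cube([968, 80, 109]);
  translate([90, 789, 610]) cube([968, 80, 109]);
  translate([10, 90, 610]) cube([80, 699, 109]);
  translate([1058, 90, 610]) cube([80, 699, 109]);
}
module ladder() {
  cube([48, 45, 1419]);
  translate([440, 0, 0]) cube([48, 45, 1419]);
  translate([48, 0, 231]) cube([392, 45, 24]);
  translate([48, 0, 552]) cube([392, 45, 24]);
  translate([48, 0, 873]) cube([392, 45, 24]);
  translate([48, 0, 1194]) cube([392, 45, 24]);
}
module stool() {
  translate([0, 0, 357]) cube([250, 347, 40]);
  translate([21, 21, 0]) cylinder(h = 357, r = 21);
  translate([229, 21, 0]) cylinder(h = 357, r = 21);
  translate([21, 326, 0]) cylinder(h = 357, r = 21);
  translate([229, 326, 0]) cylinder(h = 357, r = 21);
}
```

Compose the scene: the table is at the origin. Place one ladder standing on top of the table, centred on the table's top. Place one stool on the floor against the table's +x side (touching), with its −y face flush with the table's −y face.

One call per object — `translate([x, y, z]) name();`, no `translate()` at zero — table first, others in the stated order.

table();
translate([330, 417, 744]) ladder();
translate([1148, 0, 0]) stool();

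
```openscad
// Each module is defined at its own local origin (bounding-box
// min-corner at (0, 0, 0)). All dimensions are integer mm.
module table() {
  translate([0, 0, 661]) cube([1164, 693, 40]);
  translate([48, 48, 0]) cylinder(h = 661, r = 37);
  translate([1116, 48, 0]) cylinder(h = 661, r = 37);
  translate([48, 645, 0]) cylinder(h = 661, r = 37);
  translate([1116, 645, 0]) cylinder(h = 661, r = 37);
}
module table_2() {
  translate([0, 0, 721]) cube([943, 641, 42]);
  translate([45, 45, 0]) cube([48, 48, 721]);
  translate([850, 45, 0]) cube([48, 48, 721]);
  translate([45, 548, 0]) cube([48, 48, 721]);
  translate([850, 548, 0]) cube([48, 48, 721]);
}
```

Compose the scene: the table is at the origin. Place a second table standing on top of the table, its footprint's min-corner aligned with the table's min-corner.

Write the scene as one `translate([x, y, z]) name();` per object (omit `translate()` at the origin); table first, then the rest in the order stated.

table();
translate([0, 0, 701]) table_2();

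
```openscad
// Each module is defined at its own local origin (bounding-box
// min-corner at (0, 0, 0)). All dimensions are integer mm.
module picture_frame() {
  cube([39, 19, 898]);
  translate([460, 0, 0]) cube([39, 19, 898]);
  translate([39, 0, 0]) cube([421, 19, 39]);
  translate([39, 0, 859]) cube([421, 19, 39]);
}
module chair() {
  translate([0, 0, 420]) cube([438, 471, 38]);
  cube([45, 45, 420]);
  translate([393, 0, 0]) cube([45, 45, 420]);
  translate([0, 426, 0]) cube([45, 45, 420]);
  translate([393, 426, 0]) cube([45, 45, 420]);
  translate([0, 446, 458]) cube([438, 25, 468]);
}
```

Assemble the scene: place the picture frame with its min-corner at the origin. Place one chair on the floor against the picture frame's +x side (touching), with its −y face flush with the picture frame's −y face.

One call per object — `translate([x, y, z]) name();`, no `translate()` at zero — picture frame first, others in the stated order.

picture_frame();
translate([499, 0, 0]) chair();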